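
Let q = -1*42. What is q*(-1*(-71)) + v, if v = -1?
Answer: -2983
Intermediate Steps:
q = -42
q*(-1*(-71)) + v = -(-42)*(-71) - 1 = -42*71 - 1 = -2982 - 1 = -2983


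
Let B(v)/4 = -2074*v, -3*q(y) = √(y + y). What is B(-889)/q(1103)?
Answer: -11062716*√2206/1103 ≈ -4.7107e+5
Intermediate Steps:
q(y) = -√2*√y/3 (q(y) = -√(y + y)/3 = -√2*√y/3)
B(v) = -8296*v (B(v) = 4*(-2074*v) = -8296*v)
B(-889)/q(1103) = (-8296*(-889))/((-√2*√1103/3)) = 7375144/((-√2206/3)) = 7375144*(-3*√2206/2206) = -11062716*√2206/1103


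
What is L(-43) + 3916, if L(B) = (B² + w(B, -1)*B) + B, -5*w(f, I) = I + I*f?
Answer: 30416/5 ≈ 6083.2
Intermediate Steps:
w(f, I) = -I/5 - I*f/5 (w(f, I) = -(I + I*f)/5 = -I/5 - I*f/5)
L(B) = B + B² + B*(⅕ + B/5) (L(B) = (B² + (-⅕*(-1)*(1 + B))*B) + B = (B² + (⅕ + B/5)*B) + B = (B² + B*(⅕ + B/5)) + B = B + B² + B*(⅕ + B/5))
L(-43) + 3916 = (6/5)*(-43)*(1 - 43) + 3916 = (6/5)*(-43)*(-42) + 3916 = 10836/5 + 3916 = 30416/5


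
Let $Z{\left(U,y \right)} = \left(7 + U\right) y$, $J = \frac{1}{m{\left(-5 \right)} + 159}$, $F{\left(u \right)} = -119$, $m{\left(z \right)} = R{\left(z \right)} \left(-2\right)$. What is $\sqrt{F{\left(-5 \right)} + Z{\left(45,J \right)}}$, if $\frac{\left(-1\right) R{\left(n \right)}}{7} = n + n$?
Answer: $\frac{47 i \sqrt{19}}{19} \approx 10.783 i$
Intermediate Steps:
$R{\left(n \right)} = - 14 n$ ($R{\left(n \right)} = - 7 \left(n + n\right) = - 7 \cdot 2 n = - 14 n$)
$m{\left(z \right)} = 28 z$ ($m{\left(z \right)} = - 14 z \left(-2\right) = 28 z$)
$J = \frac{1}{19}$ ($J = \frac{1}{28 \left(-5\right) + 159} = \frac{1}{-140 + 159} = \frac{1}{19} \approx 0.052632$)
$Z{\left(U,y \right)} = y \left(7 + U\right)$
$\sqrt{F{\left(-5 \right)} + Z{\left(45,J \right)}} = \sqrt{-119 + \frac{7 + 45}{19}} = \sqrt{-119 + \frac{1}{19} \cdot 52} = \sqrt{-119 + \frac{52}{19}} = \sqrt{- \frac{2209}{19}} = \frac{47 i \sqrt{19}}{19}$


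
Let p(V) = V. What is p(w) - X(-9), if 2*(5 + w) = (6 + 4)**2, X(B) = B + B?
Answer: 63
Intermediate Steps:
X(B) = 2*B
w = 45 (w = -5 + (6 + 4)**2/2 = -5 + (1/2)*10**2 = -5 + (1/2)*100 = -5 + 50 = 45)
p(w) - X(-9) = 45 - 2*(-9) = 45 - 1*(-18) = 45 + 18 = 63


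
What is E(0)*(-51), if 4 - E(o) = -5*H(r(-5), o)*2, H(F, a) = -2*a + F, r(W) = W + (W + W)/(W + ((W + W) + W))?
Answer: 2091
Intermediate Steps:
r(W) = ½ + W (r(W) = W + (2*W)/(W + (2*W + W)) = W + (2*W)/(W + 3*W) = W + (2*W)/((4*W)) = W + (2*W)*(1/(4*W)) = W + ½ = ½ + W)
H(F, a) = F - 2*a
E(o) = -41 - 20*o (E(o) = 4 - (-5*((½ - 5) - 2*o))*2 = 4 - (-5*(-9/2 - 2*o))*2 = 4 - (45/2 + 10*o)*2 = 4 - (45 + 20*o) = 4 + (-45 - 20*o) = -41 - 20*o)
E(0)*(-51) = (-41 - 20*0)*(-51) = (-41 + 0)*(-51) = -41*(-51) = 2091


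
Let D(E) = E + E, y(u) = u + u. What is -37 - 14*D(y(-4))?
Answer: 187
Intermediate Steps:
y(u) = 2*u
D(E) = 2*E
-37 - 14*D(y(-4)) = -37 - 28*2*(-4) = -37 - 28*(-8) = -37 - 14*(-16) = -37 + 224 = 187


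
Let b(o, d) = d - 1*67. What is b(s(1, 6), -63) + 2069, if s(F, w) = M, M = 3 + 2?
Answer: 1939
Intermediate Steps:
M = 5
s(F, w) = 5
b(o, d) = -67 + d (b(o, d) = d - 67 = -67 + d)
b(s(1, 6), -63) + 2069 = (-67 - 63) + 2069 = -130 + 2069 = 1939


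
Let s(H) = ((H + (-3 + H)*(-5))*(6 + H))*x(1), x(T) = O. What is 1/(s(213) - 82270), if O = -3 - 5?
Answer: 1/1384154 ≈ 7.2246e-7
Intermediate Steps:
O = -8
x(T) = -8
s(H) = -8*(6 + H)*(15 - 4*H) (s(H) = ((H + (-3 + H)*(-5))*(6 + H))*(-8) = ((H + (15 - 5*H))*(6 + H))*(-8) = ((15 - 4*H)*(6 + H))*(-8) = ((6 + H)*(15 - 4*H))*(-8) = -8*(6 + H)*(15 - 4*H))
1/(s(213) - 82270) = 1/((-720 + 32*213² + 72*213) - 82270) = 1/((-720 + 32*45369 + 15336) - 82270) = 1/((-720 + 1451808 + 15336) - 82270) = 1/(1466424 - 82270) = 1/1384154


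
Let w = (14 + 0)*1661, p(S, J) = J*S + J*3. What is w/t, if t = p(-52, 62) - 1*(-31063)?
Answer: 23254/28025 ≈ 0.82976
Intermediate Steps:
p(S, J) = 3*J + J*S (p(S, J) = J*S + 3*J = 3*J + J*S)
w = 23254 (w = 14*1661 = 23254)
t = 28025 (t = 62*(3 - 52) - 1*(-31063) = 62*(-49) + 31063 = -3038 + 31063 = 28025)
w/t = 23254/28025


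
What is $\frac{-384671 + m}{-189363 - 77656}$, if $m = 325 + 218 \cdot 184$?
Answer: $\frac{344234}{267019} \approx 1.2892$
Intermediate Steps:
$m = 40437$ ($m = 325 + 40112 = 40437$)
$\frac{-384671 + m}{-189363 - 77656} = \frac{-384671 + 40437}{-189363 - 77656} = - \frac{344234}{-267019} = \left(-344234\right) \left(- \frac{1}{267019}\right) = \frac{344234}{267019}$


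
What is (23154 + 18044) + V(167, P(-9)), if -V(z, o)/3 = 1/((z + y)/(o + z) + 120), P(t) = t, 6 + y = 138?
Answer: 793431808/19259 ≈ 41198.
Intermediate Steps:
y = 132 (y = -6 + 138 = 132)
V(z, o) = -3/(120 + (132 + z)/(o + z)) (V(z, o) = -3/((z + 132)/(o + z) + 120) = -3/((132 + z)/(o + z) + 120) = -3/(120 + (132 + z)/(o + z)))
(23154 + 18044) + V(167, P(-9)) = (23154 + 18044) + 3*(-1*(-9) - 1*167)/(132 + 120*(-9) + 121*167) = 41198 + 3*(9 - 167)/(132 - 1080 + 20207) = 41198 + 3*(-158)/19259 = 41198 + 3*(1/19259)*(-158) = 41198 - 474/19259 = 793431808/19259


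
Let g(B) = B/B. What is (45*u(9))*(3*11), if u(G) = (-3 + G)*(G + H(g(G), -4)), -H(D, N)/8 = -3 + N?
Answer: 579150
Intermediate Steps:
g(B) = 1
H(D, N) = 24 - 8*N (H(D, N) = -8*(-3 + N) = 24 - 8*N)
u(G) = (-3 + G)*(56 + G) (u(G) = (-3 + G)*(G + (24 - 8*(-4))) = (-3 + G)*(G + (24 + 32)) = (-3 + G)*(G + 56) = (-3 + G)*(56 + G))
(45*u(9))*(3*11) = (45*(-168 + 9² + 53*9))*(3*11) = (45*(-168 + 81 + 477))*33 = (45*390)*33 = 17550*33 = 579150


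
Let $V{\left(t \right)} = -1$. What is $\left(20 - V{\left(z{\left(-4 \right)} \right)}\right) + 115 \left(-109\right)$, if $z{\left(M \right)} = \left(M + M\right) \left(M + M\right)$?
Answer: $-12514$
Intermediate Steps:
$z{\left(M \right)} = 4 M^{2}$ ($z{\left(M \right)} = 2 M 2 M = 4 M^{2}$)
$\left(20 - V{\left(z{\left(-4 \right)} \right)}\right) + 115 \left(-109\right) = \left(20 - -1\right) + 115 \left(-109\right) = \left(20 + 1\right) - 12535 = 21 - 12535 = -12514$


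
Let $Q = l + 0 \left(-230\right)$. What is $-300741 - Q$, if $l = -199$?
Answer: $-300542$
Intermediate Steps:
$Q = -199$ ($Q = -199 + 0 \left(-230\right) = -199 + 0 = -199$)
$-300741 - Q = -300741 - -199 = -300741 + 199 = -300542$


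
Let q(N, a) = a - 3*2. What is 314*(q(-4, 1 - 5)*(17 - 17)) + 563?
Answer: 563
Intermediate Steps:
q(N, a) = -6 + a (q(N, a) = a - 6 = -6 + a)
314*(q(-4, 1 - 5)*(17 - 17)) + 563 = 314*((-6 + (1 - 5))*(17 - 17)) + 563 = 314*((-6 - 4)*0) + 563 = 314*(-10*0) + 563 = 314*0 + 563 = 0 + 563 = 563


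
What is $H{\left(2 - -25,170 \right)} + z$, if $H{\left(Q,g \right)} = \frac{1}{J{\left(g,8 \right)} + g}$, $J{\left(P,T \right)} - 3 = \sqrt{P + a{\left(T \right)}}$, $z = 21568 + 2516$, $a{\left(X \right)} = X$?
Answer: $\frac{716523257}{29751} - \frac{\sqrt{178}}{29751} \approx 24084.0$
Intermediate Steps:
$z = 24084$
$J{\left(P,T \right)} = 3 + \sqrt{P + T}$
$H{\left(Q,g \right)} = \frac{1}{3 + g + \sqrt{8 + g}}$ ($H{\left(Q,g \right)} = \frac{1}{\left(3 + \sqrt{g + 8}\right) + g} = \frac{1}{\left(3 + \sqrt{8 + g}\right) + g} = \frac{1}{3 + g + \sqrt{8 + g}}$)
$H{\left(2 - -25,170 \right)} + z = \frac{1}{3 + 170 + \sqrt{8 + 170}} + 24084 = \frac{1}{3 + 170 + \sqrt{178}} + 24084 = \frac{1}{173 + \sqrt{178}} + 24084 = 24084 + \frac{1}{173 + \sqrt{178}}$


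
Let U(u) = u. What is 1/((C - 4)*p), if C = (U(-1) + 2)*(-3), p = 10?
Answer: -1/70 ≈ -0.014286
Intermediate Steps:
C = -3 (C = (-1 + 2)*(-3) = 1*(-3) = -3)
1/((C - 4)*p) = 1/((-3 - 4)*10) = 1/(-7*10) = 1/(-70) = -1/70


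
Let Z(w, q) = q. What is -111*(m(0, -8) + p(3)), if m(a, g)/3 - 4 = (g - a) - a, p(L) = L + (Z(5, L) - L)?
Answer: 999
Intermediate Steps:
p(L) = L (p(L) = L + (L - L) = L + 0 = L)
m(a, g) = 12 - 6*a + 3*g (m(a, g) = 12 + 3*((g - a) - a) = 12 + 3*(g - 2*a) = 12 + (-6*a + 3*g) = 12 - 6*a + 3*g)
-111*(m(0, -8) + p(3)) = -111*((12 - 6*0 + 3*(-8)) + 3) = -111*((12 + 0 - 24) + 3) = -111*(-12 + 3) = -111*(-9) = 999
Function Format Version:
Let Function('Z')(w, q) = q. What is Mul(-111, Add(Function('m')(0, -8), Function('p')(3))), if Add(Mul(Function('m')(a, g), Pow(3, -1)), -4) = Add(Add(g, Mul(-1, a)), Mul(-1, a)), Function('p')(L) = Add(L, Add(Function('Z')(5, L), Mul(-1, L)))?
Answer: 999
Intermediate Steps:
Function('p')(L) = L (Function('p')(L) = Add(L, Add(L, Mul(-1, L))) = Add(L, 0) = L)
Function('m')(a, g) = Add(12, Mul(-6, a), Mul(3, g)) (Function('m')(a, g) = Add(12, Mul(3, Add(Add(g, Mul(-1, a)), Mul(-1, a)))) = Add(12, Mul(3, Add(g, Mul(-2, a)))) = Add(12, Add(Mul(-6, a), Mul(3, g))) = Add(12, Mul(-6, a), Mul(3, g)))
Mul(-111, Add(Function('m')(0, -8), Function('p')(3))) = Mul(-111, Add(Add(12, Mul(-6, 0), Mul(3, -8)), 3)) = Mul(-111, Add(Add(12, 0, -24), 3)) = Mul(-111, Add(-12, 3)) = Mul(-111, -9) = 999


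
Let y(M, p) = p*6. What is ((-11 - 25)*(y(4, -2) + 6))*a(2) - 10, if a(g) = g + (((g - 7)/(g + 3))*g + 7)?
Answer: 1502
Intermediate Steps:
y(M, p) = 6*p
a(g) = 7 + g + g*(-7 + g)/(3 + g) (a(g) = g + (((-7 + g)/(3 + g))*g + 7) = g + (g*(-7 + g)/(3 + g) + 7) = g + (7 + g*(-7 + g)/(3 + g)) = 7 + g + g*(-7 + g)/(3 + g))
((-11 - 25)*(y(4, -2) + 6))*a(2) - 10 = ((-11 - 25)*(6*(-2) + 6))*((21 + 2*2² + 3*2)/(3 + 2)) - 10 = (-36*(-12 + 6))*((21 + 2*4 + 6)/5) - 10 = (-36*(-6))*((21 + 8 + 6)/5) - 10 = 216*((⅕)*35) - 10 = 216*7 - 10 = 1512 - 10 = 1502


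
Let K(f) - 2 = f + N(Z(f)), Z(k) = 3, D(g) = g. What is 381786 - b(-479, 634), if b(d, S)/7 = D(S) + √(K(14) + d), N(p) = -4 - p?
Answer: 377348 - 7*I*√470 ≈ 3.7735e+5 - 151.76*I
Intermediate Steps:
K(f) = -5 + f (K(f) = 2 + (f + (-4 - 1*3)) = 2 + (f + (-4 - 3)) = 2 + (f - 7) = 2 + (-7 + f) = -5 + f)
b(d, S) = 7*S + 7*√(9 + d) (b(d, S) = 7*(S + √((-5 + 14) + d)) = 7*(S + √(9 + d)) = 7*S + 7*√(9 + d))
381786 - b(-479, 634) = 381786 - (7*634 + 7*√(9 - 479)) = 381786 - (4438 + 7*√(-470)) = 381786 - (4438 + 7*(I*√470)) = 381786 - (4438 + 7*I*√470) = 381786 + (-4438 - 7*I*√470) = 377348 - 7*I*√470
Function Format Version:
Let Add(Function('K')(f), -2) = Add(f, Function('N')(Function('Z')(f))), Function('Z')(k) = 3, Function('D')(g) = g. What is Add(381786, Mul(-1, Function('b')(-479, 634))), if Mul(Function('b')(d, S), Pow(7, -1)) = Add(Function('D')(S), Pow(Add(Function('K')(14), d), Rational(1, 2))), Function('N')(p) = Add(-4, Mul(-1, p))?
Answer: Add(377348, Mul(-7, I, Pow(470, Rational(1, 2)))) ≈ Add(3.7735e+5, Mul(-151.76, I))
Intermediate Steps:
Function('K')(f) = Add(-5, f) (Function('K')(f) = Add(2, Add(f, Add(-4, Mul(-1, 3)))) = Add(2, Add(f, Add(-4, -3))) = Add(2, Add(f, -7)) = Add(2, Add(-7, f)) = Add(-5, f))
Function('b')(d, S) = Add(Mul(7, S), Mul(7, Pow(Add(9, d), Rational(1, 2)))) (Function('b')(d, S) = Mul(7, Add(S, Pow(Add(Add(-5, 14), d), Rational(1, 2)))) = Mul(7, Add(S, Pow(Add(9, d), Rational(1, 2)))) = Add(Mul(7, S), Mul(7, Pow(Add(9, d), Rational(1, 2)))))
Add(381786, Mul(-1, Function('b')(-479, 634))) = Add(381786, Mul(-1, Add(Mul(7, 634), Mul(7, Pow(Add(9, -479), Rational(1, 2)))))) = Add(381786, Mul(-1, Add(4438, Mul(7, Pow(-470, Rational(1, 2)))))) = Add(381786, Mul(-1, Add(4438, Mul(7, Mul(I, Pow(470, Rational(1, 2))))))) = Add(381786, Mul(-1, Add(4438, Mul(7, I, Pow(470, Rational(1, 2)))))) = Add(381786, Add(-4438, Mul(-7, I, Pow(470, Rational(1, 2))))) = Add(377348, Mul(-7, I, Pow(470, Rational(1, 2))))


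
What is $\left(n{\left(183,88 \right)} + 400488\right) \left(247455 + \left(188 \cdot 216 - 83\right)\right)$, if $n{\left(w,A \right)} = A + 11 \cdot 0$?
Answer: $115357876480$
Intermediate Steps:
$n{\left(w,A \right)} = A$ ($n{\left(w,A \right)} = A + 0 = A$)
$\left(n{\left(183,88 \right)} + 400488\right) \left(247455 + \left(188 \cdot 216 - 83\right)\right) = \left(88 + 400488\right) \left(247455 + \left(188 \cdot 216 - 83\right)\right) = 400576 \left(247455 + \left(40608 - 83\right)\right) = 400576 \left(247455 + 40525\right) = 400576 \cdot 287980 = 115357876480$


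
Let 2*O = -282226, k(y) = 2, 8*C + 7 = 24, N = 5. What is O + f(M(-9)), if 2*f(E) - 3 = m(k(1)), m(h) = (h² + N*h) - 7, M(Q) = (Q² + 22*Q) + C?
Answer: -141108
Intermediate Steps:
C = 17/8 (C = -7/8 + (⅛)*24 = -7/8 + 3 = 17/8 ≈ 2.1250)
M(Q) = 17/8 + Q² + 22*Q (M(Q) = (Q² + 22*Q) + 17/8 = 17/8 + Q² + 22*Q)
m(h) = -7 + h² + 5*h (m(h) = (h² + 5*h) - 7 = -7 + h² + 5*h)
f(E) = 5 (f(E) = 3/2 + (-7 + 2² + 5*2)/2 = 3/2 + (-7 + 4 + 10)/2 = 3/2 + (½)*7 = 3/2 + 7/2 = 5)
O = -141113 (O = (½)*(-282226) = -141113)
O + f(M(-9)) = -141113 + 5 = -141108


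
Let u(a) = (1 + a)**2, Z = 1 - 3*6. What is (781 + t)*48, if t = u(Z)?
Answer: 49776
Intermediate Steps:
Z = -17 (Z = 1 - 18 = -17)
t = 256 (t = (1 - 17)**2 = (-16)**2 = 256)
(781 + t)*48 = (781 + 256)*48 = 1037*48 = 49776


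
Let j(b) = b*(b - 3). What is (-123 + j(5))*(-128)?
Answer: 14464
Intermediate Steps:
j(b) = b*(-3 + b)
(-123 + j(5))*(-128) = (-123 + 5*(-3 + 5))*(-128) = (-123 + 5*2)*(-128) = (-123 + 10)*(-128) = -113*(-128) = 14464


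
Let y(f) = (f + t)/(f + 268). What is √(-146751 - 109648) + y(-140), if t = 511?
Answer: 371/128 + 11*I*√2119 ≈ 2.8984 + 506.36*I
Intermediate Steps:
y(f) = (511 + f)/(268 + f) (y(f) = (f + 511)/(f + 268) = (511 + f)/(268 + f))
√(-146751 - 109648) + y(-140) = √(-146751 - 109648) + (511 - 140)/(268 - 140) = √(-256399) + 371/128 = 11*I*√2119 + (1/128)*371 = 11*I*√2119 + 371/128 = 371/128 + 11*I*√2119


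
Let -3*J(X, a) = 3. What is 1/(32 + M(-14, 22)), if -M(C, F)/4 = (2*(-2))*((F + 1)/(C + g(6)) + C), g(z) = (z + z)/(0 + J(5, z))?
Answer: -13/2680 ≈ -0.0048507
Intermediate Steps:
J(X, a) = -1 (J(X, a) = -⅓*3 = -1)
g(z) = -2*z (g(z) = (z + z)/(0 - 1) = (2*z)/(-1) = (2*z)*(-1) = -2*z)
M(C, F) = 16*C + 16*(1 + F)/(-12 + C) (M(C, F) = -4*2*(-2)*((F + 1)/(C - 2*6) + C) = -(-16)*((1 + F)/(C - 12) + C) = -(-16)*((1 + F)/(-12 + C) + C) = -(-16)*(C + (1 + F)/(-12 + C)) = -4*(-4*C - 4*(1 + F)/(-12 + C)) = 16*C + 16*(1 + F)/(-12 + C))
1/(32 + M(-14, 22)) = 1/(32 + 16*(1 + 22 + (-14)² - 12*(-14))/(-12 - 14)) = 1/(32 + 16*(1 + 22 + 196 + 168)/(-26)) = 1/(32 + 16*(-1/26)*387) = 1/(32 - 3096/13) = 1/(-2680/13) = -13/2680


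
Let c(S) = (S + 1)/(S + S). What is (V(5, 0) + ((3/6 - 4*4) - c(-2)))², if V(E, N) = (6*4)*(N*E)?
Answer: 3969/16 ≈ 248.06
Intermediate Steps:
V(E, N) = 24*E*N (V(E, N) = 24*(E*N) = 24*E*N)
c(S) = (1 + S)/(2*S) (c(S) = (1 + S)/((2*S)) = (1 + S)*(1/(2*S)) = (1 + S)/(2*S))
(V(5, 0) + ((3/6 - 4*4) - c(-2)))² = (24*5*0 + ((3/6 - 4*4) - (1 - 2)/(2*(-2))))² = (0 + ((3*(⅙) - 16) - (-1)*(-1)/(2*2)))² = (0 + ((½ - 16) - 1*¼))² = (0 + (-31/2 - ¼))² = (0 - 63/4)² = (-63/4)² = 3969/16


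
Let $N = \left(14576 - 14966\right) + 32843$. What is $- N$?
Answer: $-32453$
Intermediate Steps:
$N = 32453$ ($N = \left(14576 - 14966\right) + 32843 = -390 + 32843 = 32453$)
$- N = \left(-1\right) 32453 = -32453$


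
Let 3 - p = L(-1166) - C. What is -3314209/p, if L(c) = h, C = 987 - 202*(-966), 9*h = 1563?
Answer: -9942627/587845 ≈ -16.914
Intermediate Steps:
h = 521/3 (h = (1/9)*1563 = 521/3 ≈ 173.67)
C = 196119 (C = 987 + 195132 = 196119)
L(c) = 521/3
p = 587845/3 (p = 3 - (521/3 - 1*196119) = 3 - (521/3 - 196119) = 3 - 1*(-587836/3) = 3 + 587836/3 = 587845/3 ≈ 1.9595e+5)
-3314209/p = -3314209/587845/3 = -3314209*3/587845 = -9942627/587845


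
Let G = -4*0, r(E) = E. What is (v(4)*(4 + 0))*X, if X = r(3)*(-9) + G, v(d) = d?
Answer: -432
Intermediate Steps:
G = 0
X = -27 (X = 3*(-9) + 0 = -27 + 0 = -27)
(v(4)*(4 + 0))*X = (4*(4 + 0))*(-27) = (4*4)*(-27) = 16*(-27) = -432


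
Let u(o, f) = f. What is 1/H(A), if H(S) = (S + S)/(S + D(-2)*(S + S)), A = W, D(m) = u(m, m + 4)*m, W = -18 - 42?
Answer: -7/2 ≈ -3.5000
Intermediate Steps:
W = -60
D(m) = m*(4 + m) (D(m) = (m + 4)*m = (4 + m)*m = m*(4 + m))
A = -60
H(S) = -2/7 (H(S) = (S + S)/(S + (-2*(4 - 2))*(S + S)) = (2*S)/(S + (-2*2)*(2*S)) = (2*S)/(S - 8*S) = (2*S)/((-7*S)) = (2*S)*(-1/(7*S)) = -2/7)
1/H(A) = 1/(-2/7) = -7/2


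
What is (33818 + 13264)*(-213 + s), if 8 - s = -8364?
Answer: 384142038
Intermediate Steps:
s = 8372 (s = 8 - 1*(-8364) = 8 + 8364 = 8372)
(33818 + 13264)*(-213 + s) = (33818 + 13264)*(-213 + 8372) = 47082*8159 = 384142038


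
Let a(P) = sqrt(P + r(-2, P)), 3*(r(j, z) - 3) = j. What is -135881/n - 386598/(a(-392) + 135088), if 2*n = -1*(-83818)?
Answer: (-135881*sqrt(3507) + 103673484330*I)/(41909*(sqrt(3507) - 405264*I)) ≈ -6.1041 + 0.00041819*I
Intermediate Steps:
n = 41909 (n = (-1*(-83818))/2 = (1/2)*83818 = 41909)
r(j, z) = 3 + j/3
a(P) = sqrt(7/3 + P) (a(P) = sqrt(P + (3 + (1/3)*(-2))) = sqrt(P + (3 - 2/3)) = sqrt(P + 7/3) = sqrt(7/3 + P))
-135881/n - 386598/(a(-392) + 135088) = -135881/41909 - 386598/(sqrt(21 + 9*(-392))/3 + 135088) = -135881*1/41909 - 386598/(sqrt(21 - 3528)/3 + 135088) = -135881/41909 - 386598/(sqrt(-3507)/3 + 135088) = -135881/41909 - 386598/((I*sqrt(3507))/3 + 135088) = -135881/41909 - 386598/(I*sqrt(3507)/3 + 135088) = -135881/41909 - 386598/(135088 + I*sqrt(3507)/3)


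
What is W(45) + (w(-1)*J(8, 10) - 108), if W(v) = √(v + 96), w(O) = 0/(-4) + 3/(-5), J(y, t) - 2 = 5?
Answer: -561/5 + √141 ≈ -100.33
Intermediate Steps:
J(y, t) = 7 (J(y, t) = 2 + 5 = 7)
w(O) = -⅗ (w(O) = 0*(-¼) + 3*(-⅕) = 0 - ⅗ = -⅗)
W(v) = √(96 + v)
W(45) + (w(-1)*J(8, 10) - 108) = √(96 + 45) + (-⅗*7 - 108) = √141 + (-21/5 - 108) = √141 - 561/5 = -561/5 + √141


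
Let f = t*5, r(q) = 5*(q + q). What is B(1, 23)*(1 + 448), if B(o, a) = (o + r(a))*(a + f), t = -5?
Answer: -207438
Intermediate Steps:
r(q) = 10*q (r(q) = 5*(2*q) = 10*q)
f = -25 (f = -5*5 = -25)
B(o, a) = (-25 + a)*(o + 10*a) (B(o, a) = (o + 10*a)*(a - 25) = (o + 10*a)*(-25 + a) = (-25 + a)*(o + 10*a))
B(1, 23)*(1 + 448) = (-250*23 - 25*1 + 10*23² + 23*1)*(1 + 448) = (-5750 - 25 + 10*529 + 23)*449 = (-5750 - 25 + 5290 + 23)*449 = -462*449 = -207438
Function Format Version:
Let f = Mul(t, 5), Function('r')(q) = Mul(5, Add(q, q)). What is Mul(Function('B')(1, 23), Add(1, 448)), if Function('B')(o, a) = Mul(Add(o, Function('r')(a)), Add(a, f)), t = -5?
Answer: -207438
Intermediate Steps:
Function('r')(q) = Mul(10, q) (Function('r')(q) = Mul(5, Mul(2, q)) = Mul(10, q))
f = -25 (f = Mul(-5, 5) = -25)
Function('B')(o, a) = Mul(Add(-25, a), Add(o, Mul(10, a))) (Function('B')(o, a) = Mul(Add(o, Mul(10, a)), Add(a, -25)) = Mul(Add(o, Mul(10, a)), Add(-25, a)) = Mul(Add(-25, a), Add(o, Mul(10, a))))
Mul(Function('B')(1, 23), Add(1, 448)) = Mul(Add(Mul(-250, 23), Mul(-25, 1), Mul(10, Pow(23, 2)), Mul(23, 1)), Add(1, 448)) = Mul(Add(-5750, -25, Mul(10, 529), 23), 449) = Mul(Add(-5750, -25, 5290, 23), 449) = Mul(-462, 449) = -207438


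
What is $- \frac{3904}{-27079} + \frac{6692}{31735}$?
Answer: $\frac{305106108}{859352065} \approx 0.35504$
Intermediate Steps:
$- \frac{3904}{-27079} + \frac{6692}{31735} = \left(-3904\right) \left(- \frac{1}{27079}\right) + 6692 \cdot \frac{1}{31735} = \frac{3904}{27079} + \frac{6692}{31735} = \frac{305106108}{859352065}$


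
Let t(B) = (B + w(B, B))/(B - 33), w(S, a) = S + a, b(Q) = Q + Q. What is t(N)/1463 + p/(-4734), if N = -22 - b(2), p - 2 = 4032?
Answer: -173916763/204312339 ≈ -0.85123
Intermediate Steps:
b(Q) = 2*Q
p = 4034 (p = 2 + 4032 = 4034)
N = -26 (N = -22 - 2*2 = -22 - 1*4 = -22 - 4 = -26)
t(B) = 3*B/(-33 + B) (t(B) = (B + (B + B))/(B - 33) = (B + 2*B)/(-33 + B) = (3*B)/(-33 + B) = 3*B/(-33 + B))
t(N)/1463 + p/(-4734) = (3*(-26)/(-33 - 26))/1463 + 4034/(-4734) = (3*(-26)/(-59))*(1/1463) + 4034*(-1/4734) = (3*(-26)*(-1/59))*(1/1463) - 2017/2367 = (78/59)*(1/1463) - 2017/2367 = 78/86317 - 2017/2367 = -173916763/204312339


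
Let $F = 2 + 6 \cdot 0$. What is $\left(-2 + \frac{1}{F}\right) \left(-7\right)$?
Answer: $\frac{21}{2} \approx 10.5$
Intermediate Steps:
$F = 2$ ($F = 2 + 0 = 2$)
$\left(-2 + \frac{1}{F}\right) \left(-7\right) = \left(-2 + \frac{1}{2}\right) \left(-7\right) = \left(- \frac{3}{2}\right) \left(-7\right) = \frac{21}{2}$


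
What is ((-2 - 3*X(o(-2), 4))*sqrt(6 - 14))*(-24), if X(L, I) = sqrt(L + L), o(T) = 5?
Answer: 96*I*(sqrt(2) + 3*sqrt(5)) ≈ 779.75*I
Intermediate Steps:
X(L, I) = sqrt(2)*sqrt(L) (X(L, I) = sqrt(2*L) = sqrt(2)*sqrt(L))
((-2 - 3*X(o(-2), 4))*sqrt(6 - 14))*(-24) = ((-2 - 3*sqrt(2)*sqrt(5))*sqrt(6 - 14))*(-24) = ((-2 - 3*sqrt(10))*sqrt(-8))*(-24) = ((-2 - 3*sqrt(10))*(2*I*sqrt(2)))*(-24) = (2*I*sqrt(2)*(-2 - 3*sqrt(10)))*(-24) = -48*I*sqrt(2)*(-2 - 3*sqrt(10))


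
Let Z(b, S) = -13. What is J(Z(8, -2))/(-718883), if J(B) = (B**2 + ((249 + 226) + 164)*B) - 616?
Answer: 8754/718883 ≈ 0.012177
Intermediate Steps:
J(B) = -616 + B**2 + 639*B (J(B) = (B**2 + (475 + 164)*B) - 616 = (B**2 + 639*B) - 616 = -616 + B**2 + 639*B)
J(Z(8, -2))/(-718883) = (-616 + (-13)**2 + 639*(-13))/(-718883) = (-616 + 169 - 8307)*(-1/718883) = -8754*(-1/718883) = 8754/718883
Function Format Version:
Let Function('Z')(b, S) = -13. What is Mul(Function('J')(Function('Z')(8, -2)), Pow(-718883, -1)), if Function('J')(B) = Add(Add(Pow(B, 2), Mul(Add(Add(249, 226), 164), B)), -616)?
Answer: Rational(8754, 718883) ≈ 0.012177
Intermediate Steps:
Function('J')(B) = Add(-616, Pow(B, 2), Mul(639, B)) (Function('J')(B) = Add(Add(Pow(B, 2), Mul(Add(475, 164), B)), -616) = Add(Add(Pow(B, 2), Mul(639, B)), -616) = Add(-616, Pow(B, 2), Mul(639, B)))
Mul(Function('J')(Function('Z')(8, -2)), Pow(-718883, -1)) = Mul(Add(-616, Pow(-13, 2), Mul(639, -13)), Pow(-718883, -1)) = Mul(Add(-616, 169, -8307), Rational(-1, 718883)) = Mul(-8754, Rational(-1, 718883)) = Rational(8754, 718883)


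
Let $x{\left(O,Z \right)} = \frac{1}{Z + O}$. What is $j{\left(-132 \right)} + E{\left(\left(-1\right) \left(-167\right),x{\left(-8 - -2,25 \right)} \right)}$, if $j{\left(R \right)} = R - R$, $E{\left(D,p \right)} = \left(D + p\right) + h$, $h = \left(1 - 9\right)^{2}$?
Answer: $\frac{4390}{19} \approx 231.05$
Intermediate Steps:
$h = 64$ ($h = \left(-8\right)^{2} = 64$)
$x{\left(O,Z \right)} = \frac{1}{O + Z}$
$E{\left(D,p \right)} = 64 + D + p$ ($E{\left(D,p \right)} = \left(D + p\right) + 64 = 64 + D + p$)
$j{\left(R \right)} = 0$
$j{\left(-132 \right)} + E{\left(\left(-1\right) \left(-167\right),x{\left(-8 - -2,25 \right)} \right)} = 0 + \left(64 - -167 + \frac{1}{\left(-8 - -2\right) + 25}\right) = 0 + \left(64 + 167 + \frac{1}{\left(-8 + 2\right) + 25}\right) = 0 + \left(64 + 167 + \frac{1}{-6 + 25}\right) = 0 + \left(64 + 167 + \frac{1}{19}\right) = 0 + \frac{4390}{19} = \frac{4390}{19}$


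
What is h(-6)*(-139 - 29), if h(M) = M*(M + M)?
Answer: -12096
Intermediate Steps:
h(M) = 2*M² (h(M) = M*(2*M) = 2*M²)
h(-6)*(-139 - 29) = (2*(-6)²)*(-139 - 29) = (2*36)*(-168) = 72*(-168) = -12096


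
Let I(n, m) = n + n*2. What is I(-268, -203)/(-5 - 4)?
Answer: 268/3 ≈ 89.333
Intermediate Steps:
I(n, m) = 3*n (I(n, m) = n + 2*n = 3*n)
I(-268, -203)/(-5 - 4) = (3*(-268))/(-5 - 4) = -804/(-9) = -804*(-⅑) = 268/3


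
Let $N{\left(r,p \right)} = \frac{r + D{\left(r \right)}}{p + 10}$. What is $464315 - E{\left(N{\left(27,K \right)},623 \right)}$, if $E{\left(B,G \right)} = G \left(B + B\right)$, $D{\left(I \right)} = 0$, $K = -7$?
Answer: $453101$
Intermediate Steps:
$N{\left(r,p \right)} = \frac{r}{10 + p}$ ($N{\left(r,p \right)} = \frac{r + 0}{p + 10} = \frac{r}{10 + p}$)
$E{\left(B,G \right)} = 2 B G$ ($E{\left(B,G \right)} = G 2 B = 2 B G$)
$464315 - E{\left(N{\left(27,K \right)},623 \right)} = 464315 - 2 \frac{27}{10 - 7} \cdot 623 = 464315 - 2 \cdot \frac{27}{3} \cdot 623 = 464315 - 2 \cdot 27 \cdot \frac{1}{3} \cdot 623 = 464315 - 2 \cdot 9 \cdot 623 = 464315 - 11214 = 453101$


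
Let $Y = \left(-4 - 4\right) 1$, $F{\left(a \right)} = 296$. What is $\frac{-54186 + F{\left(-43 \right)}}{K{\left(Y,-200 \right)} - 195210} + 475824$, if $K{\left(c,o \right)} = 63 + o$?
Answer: $\frac{5467696754}{11491} \approx 4.7582 \cdot 10^{5}$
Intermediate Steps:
$Y = -8$ ($Y = \left(-8\right) 1 = -8$)
$\frac{-54186 + F{\left(-43 \right)}}{K{\left(Y,-200 \right)} - 195210} + 475824 = \frac{-54186 + 296}{\left(63 - 200\right) - 195210} + 475824 = - \frac{53890}{-137 - 195210} + 475824 = - \frac{53890}{-195347} + 475824 = \left(-53890\right) \left(- \frac{1}{195347}\right) + 475824 = \frac{3170}{11491} + 475824 = \frac{5467696754}{11491}$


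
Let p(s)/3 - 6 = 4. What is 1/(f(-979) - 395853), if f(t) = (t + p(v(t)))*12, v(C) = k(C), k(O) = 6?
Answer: -1/407241 ≈ -2.4555e-6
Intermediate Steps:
v(C) = 6
p(s) = 30 (p(s) = 18 + 3*4 = 18 + 12 = 30)
f(t) = 360 + 12*t (f(t) = (t + 30)*12 = (30 + t)*12 = 360 + 12*t)
1/(f(-979) - 395853) = 1/((360 + 12*(-979)) - 395853) = 1/((360 - 11748) - 395853) = 1/(-11388 - 395853) = 1/(-407241) = -1/407241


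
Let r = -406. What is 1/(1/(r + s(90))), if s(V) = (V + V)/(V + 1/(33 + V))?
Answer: -4472686/11071 ≈ -404.00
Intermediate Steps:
s(V) = 2*V/(V + 1/(33 + V)) (s(V) = (2*V)/(V + 1/(33 + V)) = 2*V/(V + 1/(33 + V)))
1/(1/(r + s(90))) = 1/(1/(-406 + 2*90*(33 + 90)/(1 + 90**2 + 33*90))) = 1/(1/(-406 + 2*90*123/(1 + 8100 + 2970))) = 1/(1/(-406 + 2*90*123/11071)) = 1/(1/(-406 + 2*90*(1/11071)*123)) = 1/(1/(-406 + 22140/11071)) = 1/(1/(-4472686/11071)) = 1/(-11071/4472686) = -4472686/11071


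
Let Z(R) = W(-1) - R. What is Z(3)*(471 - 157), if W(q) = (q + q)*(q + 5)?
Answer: -3454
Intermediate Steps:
W(q) = 2*q*(5 + q) (W(q) = (2*q)*(5 + q) = 2*q*(5 + q))
Z(R) = -8 - R (Z(R) = 2*(-1)*(5 - 1) - R = 2*(-1)*4 - R = -8 - R)
Z(3)*(471 - 157) = (-8 - 1*3)*(471 - 157) = (-8 - 3)*314 = -11*314 = -3454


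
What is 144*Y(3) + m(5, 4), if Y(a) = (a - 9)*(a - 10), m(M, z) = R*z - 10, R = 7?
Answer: 6066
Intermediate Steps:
m(M, z) = -10 + 7*z (m(M, z) = 7*z - 10 = -10 + 7*z)
Y(a) = (-10 + a)*(-9 + a) (Y(a) = (-9 + a)*(-10 + a) = (-10 + a)*(-9 + a))
144*Y(3) + m(5, 4) = 144*(90 + 3² - 19*3) + (-10 + 7*4) = 144*(90 + 9 - 57) + (-10 + 28) = 144*42 + 18 = 6048 + 18 = 6066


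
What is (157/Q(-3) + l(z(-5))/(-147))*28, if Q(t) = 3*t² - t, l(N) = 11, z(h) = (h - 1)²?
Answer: 15166/105 ≈ 144.44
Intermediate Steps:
z(h) = (-1 + h)²
Q(t) = -t + 3*t²
(157/Q(-3) + l(z(-5))/(-147))*28 = (157/((-3*(-1 + 3*(-3)))) + 11/(-147))*28 = (157/((-3*(-1 - 9))) + 11*(-1/147))*28 = (157/((-3*(-10))) - 11/147)*28 = (157/30 - 11/147)*28 = (7583/1470)*28 = 15166/105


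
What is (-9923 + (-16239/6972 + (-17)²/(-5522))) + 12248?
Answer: 14903230189/6416564 ≈ 2322.6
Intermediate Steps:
(-9923 + (-16239/6972 + (-17)²/(-5522))) + 12248 = (-9923 + (-16239*1/6972 + 289*(-1/5522))) + 12248 = (-9923 + (-5413/2324 - 289/5522)) + 12248 = (-9923 - 15281111/6416564) + 12248 = -63686845683/6416564 + 12248 = 14903230189/6416564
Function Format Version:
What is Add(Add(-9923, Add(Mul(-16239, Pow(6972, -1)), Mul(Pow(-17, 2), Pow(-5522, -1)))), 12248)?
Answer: Rational(14903230189, 6416564) ≈ 2322.6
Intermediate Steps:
Add(Add(-9923, Add(Mul(-16239, Pow(6972, -1)), Mul(Pow(-17, 2), Pow(-5522, -1)))), 12248) = Add(Add(-9923, Add(Mul(-16239, Rational(1, 6972)), Mul(289, Rational(-1, 5522)))), 12248) = Add(Add(-9923, Add(Rational(-5413, 2324), Rational(-289, 5522))), 12248) = Add(Add(-9923, Rational(-15281111, 6416564)), 12248) = Add(Rational(-63686845683, 6416564), 12248) = Rational(14903230189, 6416564)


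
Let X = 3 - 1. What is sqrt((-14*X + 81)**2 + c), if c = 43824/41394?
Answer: sqrt(133748118905)/6899 ≈ 53.010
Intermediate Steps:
X = 2
c = 7304/6899 (c = 43824*(1/41394) = 7304/6899 ≈ 1.0587)
sqrt((-14*X + 81)**2 + c) = sqrt((-14*2 + 81)**2 + 7304/6899) = sqrt((-28 + 81)**2 + 7304/6899) = sqrt(53**2 + 7304/6899) = sqrt(2809 + 7304/6899) = sqrt(19386595/6899) = sqrt(133748118905)/6899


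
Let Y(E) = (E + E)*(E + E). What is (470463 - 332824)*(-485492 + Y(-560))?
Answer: 105831728212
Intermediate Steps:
Y(E) = 4*E² (Y(E) = (2*E)*(2*E) = 4*E²)
(470463 - 332824)*(-485492 + Y(-560)) = (470463 - 332824)*(-485492 + 4*(-560)²) = 137639*(-485492 + 4*313600) = 137639*(-485492 + 1254400) = 137639*768908 = 105831728212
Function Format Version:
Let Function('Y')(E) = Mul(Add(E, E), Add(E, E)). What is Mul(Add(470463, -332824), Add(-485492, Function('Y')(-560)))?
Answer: 105831728212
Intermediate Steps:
Function('Y')(E) = Mul(4, Pow(E, 2)) (Function('Y')(E) = Mul(Mul(2, E), Mul(2, E)) = Mul(4, Pow(E, 2)))
Mul(Add(470463, -332824), Add(-485492, Function('Y')(-560))) = Mul(Add(470463, -332824), Add(-485492, Mul(4, Pow(-560, 2)))) = Mul(137639, Add(-485492, Mul(4, 313600))) = Mul(137639, Add(-485492, 1254400)) = Mul(137639, 768908) = 105831728212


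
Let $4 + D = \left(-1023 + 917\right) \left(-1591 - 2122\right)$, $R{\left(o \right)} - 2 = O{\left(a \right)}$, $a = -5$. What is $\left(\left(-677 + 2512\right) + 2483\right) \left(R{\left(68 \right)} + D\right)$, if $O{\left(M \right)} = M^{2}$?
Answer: $1699569118$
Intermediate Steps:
$R{\left(o \right)} = 27$ ($R{\left(o \right)} = 2 + \left(-5\right)^{2} = 2 + 25 = 27$)
$D = 393574$ ($D = -4 + \left(-1023 + 917\right) \left(-1591 - 2122\right) = -4 - -393578 = -4 + 393578 = 393574$)
$\left(\left(-677 + 2512\right) + 2483\right) \left(R{\left(68 \right)} + D\right) = \left(\left(-677 + 2512\right) + 2483\right) \left(27 + 393574\right) = \left(1835 + 2483\right) 393601 = 4318 \cdot 393601 = 1699569118$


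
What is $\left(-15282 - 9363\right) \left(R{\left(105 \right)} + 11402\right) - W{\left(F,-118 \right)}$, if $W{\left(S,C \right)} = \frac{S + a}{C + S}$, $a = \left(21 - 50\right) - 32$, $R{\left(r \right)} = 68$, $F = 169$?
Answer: $- \frac{4805528586}{17} \approx -2.8268 \cdot 10^{8}$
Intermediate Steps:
$a = -61$ ($a = -29 - 32 = -61$)
$W{\left(S,C \right)} = \frac{-61 + S}{C + S}$ ($W{\left(S,C \right)} = \frac{S - 61}{C + S} = \frac{-61 + S}{C + S}$)
$\left(-15282 - 9363\right) \left(R{\left(105 \right)} + 11402\right) - W{\left(F,-118 \right)} = \left(-15282 - 9363\right) \left(68 + 11402\right) - \frac{-61 + 169}{-118 + 169} = \left(-24645\right) 11470 - \frac{1}{51} \cdot 108 = -282678150 - \frac{1}{51} \cdot 108 = -282678150 - \frac{36}{17} = - \frac{4805528586}{17}$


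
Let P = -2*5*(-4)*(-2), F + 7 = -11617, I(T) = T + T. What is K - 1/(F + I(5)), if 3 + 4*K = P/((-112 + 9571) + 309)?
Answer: -21326669/28361388 ≈ -0.75196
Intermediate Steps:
I(T) = 2*T
F = -11624 (F = -7 - 11617 = -11624)
P = -80 (P = -(-40)*(-2) = -2*40 = -80)
K = -3673/4884 (K = -¾ + (-80/((-112 + 9571) + 309))/4 = -¾ + (-80/(9459 + 309))/4 = -¾ + (-80/9768)/4 = -¾ + (-80*1/9768)/4 = -¾ + (¼)*(-10/1221) = -¾ - 5/2442 = -3673/4884 ≈ -0.75205)
K - 1/(F + I(5)) = -3673/4884 - 1/(-11624 + 2*5) = -3673/4884 - 1/(-11624 + 10) = -3673/4884 - 1/(-11614) = -3673/4884 - 1*(-1/11614) = -3673/4884 + 1/11614 = -21326669/28361388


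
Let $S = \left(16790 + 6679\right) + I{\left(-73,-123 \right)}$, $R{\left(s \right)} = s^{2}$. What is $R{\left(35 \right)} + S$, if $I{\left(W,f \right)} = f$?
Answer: $24571$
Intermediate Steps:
$S = 23346$ ($S = \left(16790 + 6679\right) - 123 = 23469 - 123 = 23346$)
$R{\left(35 \right)} + S = 35^{2} + 23346 = 1225 + 23346 = 24571$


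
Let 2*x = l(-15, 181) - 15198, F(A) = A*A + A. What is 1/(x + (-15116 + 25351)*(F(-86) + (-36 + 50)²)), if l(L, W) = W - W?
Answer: 1/76816311 ≈ 1.3018e-8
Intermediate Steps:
l(L, W) = 0
F(A) = A + A² (F(A) = A² + A = A + A²)
x = -7599 (x = (0 - 15198)/2 = (½)*(-15198) = -7599)
1/(x + (-15116 + 25351)*(F(-86) + (-36 + 50)²)) = 1/(-7599 + (-15116 + 25351)*(-86*(1 - 86) + (-36 + 50)²)) = 1/(-7599 + 10235*(-86*(-85) + 14²)) = 1/(-7599 + 10235*(7310 + 196)) = 1/(-7599 + 10235*7506) = 1/(-7599 + 76823910) = 1/76816311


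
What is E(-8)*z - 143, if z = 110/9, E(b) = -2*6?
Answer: -869/3 ≈ -289.67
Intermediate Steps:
E(b) = -12
z = 110/9 (z = 110*(⅑) = 110/9 ≈ 12.222)
E(-8)*z - 143 = -12*110/9 - 143 = -440/3 - 143 = -869/3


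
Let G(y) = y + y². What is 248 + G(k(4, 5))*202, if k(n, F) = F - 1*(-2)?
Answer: 11560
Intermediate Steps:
k(n, F) = 2 + F (k(n, F) = F + 2 = 2 + F)
248 + G(k(4, 5))*202 = 248 + ((2 + 5)*(1 + (2 + 5)))*202 = 248 + (7*(1 + 7))*202 = 248 + (7*8)*202 = 248 + 56*202 = 248 + 11312 = 11560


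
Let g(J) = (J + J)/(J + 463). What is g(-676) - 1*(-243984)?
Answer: 51969944/213 ≈ 2.4399e+5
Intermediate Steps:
g(J) = 2*J/(463 + J) (g(J) = (2*J)/(463 + J) = 2*J/(463 + J))
g(-676) - 1*(-243984) = 2*(-676)/(463 - 676) - 1*(-243984) = 2*(-676)/(-213) + 243984 = 2*(-676)*(-1/213) + 243984 = 1352/213 + 243984 = 51969944/213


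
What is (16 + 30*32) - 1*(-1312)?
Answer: 2288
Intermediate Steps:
(16 + 30*32) - 1*(-1312) = (16 + 960) + 1312 = 976 + 1312 = 2288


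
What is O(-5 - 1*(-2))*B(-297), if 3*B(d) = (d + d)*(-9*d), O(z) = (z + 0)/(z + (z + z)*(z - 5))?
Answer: 176418/5 ≈ 35284.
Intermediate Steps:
O(z) = z/(z + 2*z*(-5 + z)) (O(z) = z/(z + (2*z)*(-5 + z)) = z/(z + 2*z*(-5 + z)))
B(d) = -6*d² (B(d) = ((d + d)*(-9*d))/3 = ((2*d)*(-9*d))/3 = (-18*d²)/3 = -6*d²)
O(-5 - 1*(-2))*B(-297) = (-6*(-297)²)/(-9 + 2*(-5 - 1*(-2))) = (-6*88209)/(-9 + 2*(-5 + 2)) = -529254/(-9 + 2*(-3)) = -529254/(-9 - 6) = -529254/(-15) = -1/15*(-529254) = 176418/5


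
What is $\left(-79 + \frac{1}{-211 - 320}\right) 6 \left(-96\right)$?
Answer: $\frac{2684800}{59} \approx 45505.0$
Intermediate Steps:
$\left(-79 + \frac{1}{-211 - 320}\right) 6 \left(-96\right) = \left(-79 + \frac{1}{-531}\right) \left(-576\right) = \left(-79 - \frac{1}{531}\right) \left(-576\right) = \left(- \frac{41950}{531}\right) \left(-576\right) = \frac{2684800}{59}$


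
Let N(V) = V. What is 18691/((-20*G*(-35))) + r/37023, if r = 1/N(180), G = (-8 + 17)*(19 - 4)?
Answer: 610227/3085250 ≈ 0.19779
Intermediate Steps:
G = 135 (G = 9*15 = 135)
r = 1/180 ≈ 0.0055556
18691/((-20*G*(-35))) + r/37023 = 18691/((-20*135*(-35))) + (1/180)/37023 = 18691/((-2700*(-35))) + (1/180)*(1/37023) = 18691/94500 + 1/6664140 = 610227/3085250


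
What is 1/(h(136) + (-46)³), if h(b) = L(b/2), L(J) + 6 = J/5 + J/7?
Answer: -35/3406154 ≈ -1.0276e-5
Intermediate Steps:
L(J) = -6 + 12*J/35 (L(J) = -6 + (J/5 + J/7) = -6 + 12*J/35)
h(b) = -6 + 6*b/35 (h(b) = -6 + 12*(b/2)/35 = -6 + 6*b/35)
1/(h(136) + (-46)³) = 1/((-6 + (6/35)*136) + (-46)³) = 1/((-6 + 816/35) - 97336) = 1/(606/35 - 97336) = 1/(-3406154/35) = -35/3406154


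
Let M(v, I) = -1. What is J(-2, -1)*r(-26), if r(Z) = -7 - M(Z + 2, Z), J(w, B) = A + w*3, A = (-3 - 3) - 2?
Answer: 84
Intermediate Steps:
A = -8 (A = -6 - 2 = -8)
J(w, B) = -8 + 3*w (J(w, B) = -8 + w*3 = -8 + 3*w)
r(Z) = -6 (r(Z) = -7 - 1*(-1) = -7 + 1 = -6)
J(-2, -1)*r(-26) = (-8 + 3*(-2))*(-6) = (-8 - 6)*(-6) = -14*(-6) = 84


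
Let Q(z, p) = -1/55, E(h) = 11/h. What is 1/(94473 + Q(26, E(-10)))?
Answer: 55/5196014 ≈ 1.0585e-5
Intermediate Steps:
Q(z, p) = -1/55 (Q(z, p) = -1*1/55 = -1/55)
1/(94473 + Q(26, E(-10))) = 1/(94473 - 1/55) = 1/(5196014/55) = 55/5196014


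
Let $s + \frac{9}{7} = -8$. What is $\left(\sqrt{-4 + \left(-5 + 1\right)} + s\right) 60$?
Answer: $- \frac{3900}{7} + 120 i \sqrt{2} \approx -557.14 + 169.71 i$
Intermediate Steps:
$s = - \frac{65}{7}$ ($s = - \frac{9}{7} - 8 = - \frac{65}{7} \approx -9.2857$)
$\left(\sqrt{-4 + \left(-5 + 1\right)} + s\right) 60 = \left(\sqrt{-4 + \left(-5 + 1\right)} - \frac{65}{7}\right) 60 = \left(\sqrt{-4 - 4} - \frac{65}{7}\right) 60 = \left(\sqrt{-8} - \frac{65}{7}\right) 60 = \left(2 i \sqrt{2} - \frac{65}{7}\right) 60 = \left(- \frac{65}{7} + 2 i \sqrt{2}\right) 60 = - \frac{3900}{7} + 120 i \sqrt{2}$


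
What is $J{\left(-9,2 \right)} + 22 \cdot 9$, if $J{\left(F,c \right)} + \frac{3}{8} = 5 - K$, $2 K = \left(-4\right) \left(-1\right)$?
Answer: $\frac{1605}{8} \approx 200.63$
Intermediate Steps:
$K = 2$ ($K = \frac{\left(-4\right) \left(-1\right)}{2} = \frac{1}{2} \cdot 4 = 2$)
$J{\left(F,c \right)} = \frac{21}{8}$ ($J{\left(F,c \right)} = - \frac{3}{8} + \left(5 - 2\right) = - \frac{3}{8} + 3 = \frac{21}{8}$)
$J{\left(-9,2 \right)} + 22 \cdot 9 = \frac{21}{8} + 22 \cdot 9 = \frac{21}{8} + 198 = \frac{1605}{8}$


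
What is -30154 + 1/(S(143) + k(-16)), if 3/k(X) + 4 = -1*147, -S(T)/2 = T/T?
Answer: -9197121/305 ≈ -30155.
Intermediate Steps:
S(T) = -2 (S(T) = -2*T/T = -2*1 = -2)
k(X) = -3/151 (k(X) = 3/(-4 - 1*147) = 3/(-4 - 147) = 3/(-151) = 3*(-1/151) = -3/151)
-30154 + 1/(S(143) + k(-16)) = -30154 + 1/(-2 - 3/151) = -30154 + 1/(-305/151) = -30154 - 151/305 = -9197121/305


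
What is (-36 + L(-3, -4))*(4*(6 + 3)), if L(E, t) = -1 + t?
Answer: -1476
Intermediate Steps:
(-36 + L(-3, -4))*(4*(6 + 3)) = (-36 + (-1 - 4))*(4*(6 + 3)) = (-36 - 5)*(4*9) = -41*36 = -1476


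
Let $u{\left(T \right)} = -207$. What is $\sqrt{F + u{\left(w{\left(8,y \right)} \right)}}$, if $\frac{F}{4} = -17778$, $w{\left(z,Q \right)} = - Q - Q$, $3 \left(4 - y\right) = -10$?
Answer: $i \sqrt{71319} \approx 267.06 i$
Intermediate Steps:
$y = \frac{22}{3}$ ($y = 4 - - \frac{10}{3} = 4 + \frac{10}{3} = \frac{22}{3} \approx 7.3333$)
$w{\left(z,Q \right)} = - 2 Q$
$F = -71112$ ($F = 4 \left(-17778\right) = -71112$)
$\sqrt{F + u{\left(w{\left(8,y \right)} \right)}} = \sqrt{-71112 - 207} = \sqrt{-71319} = i \sqrt{71319}$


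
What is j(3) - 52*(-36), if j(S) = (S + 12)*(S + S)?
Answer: 1962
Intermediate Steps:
j(S) = 2*S*(12 + S) (j(S) = (12 + S)*(2*S) = 2*S*(12 + S))
j(3) - 52*(-36) = 2*3*(12 + 3) - 52*(-36) = 2*3*15 + 1872 = 90 + 1872 = 1962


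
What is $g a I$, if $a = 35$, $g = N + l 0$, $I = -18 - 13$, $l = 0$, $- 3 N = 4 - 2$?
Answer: $\frac{2170}{3} \approx 723.33$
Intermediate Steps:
$N = - \frac{2}{3}$ ($N = - \frac{4 - 2}{3} = \left(- \frac{1}{3}\right) 2 = - \frac{2}{3} \approx -0.66667$)
$I = -31$ ($I = -18 - 13 = -31$)
$g = - \frac{2}{3}$ ($g = - \frac{2}{3} + 0 \cdot 0 = - \frac{2}{3} + 0 = - \frac{2}{3} \approx -0.66667$)
$g a I = \left(- \frac{2}{3}\right) 35 \left(-31\right) = \left(- \frac{70}{3}\right) \left(-31\right) = \frac{2170}{3}$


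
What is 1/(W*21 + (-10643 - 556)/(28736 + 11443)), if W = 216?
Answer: 13393/60746915 ≈ 0.00022047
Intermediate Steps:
1/(W*21 + (-10643 - 556)/(28736 + 11443)) = 1/(216*21 + (-10643 - 556)/(28736 + 11443)) = 1/(4536 - 11199/40179) = 1/(4536 - 11199*1/40179) = 1/(4536 - 3733/13393) = 1/(60746915/13393) = 13393/60746915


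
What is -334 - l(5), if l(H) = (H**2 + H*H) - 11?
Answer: -373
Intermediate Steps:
l(H) = -11 + 2*H**2 (l(H) = (H**2 + H**2) - 11 = 2*H**2 - 11 = -11 + 2*H**2)
-334 - l(5) = -334 - (-11 + 2*5**2) = -334 - (-11 + 2*25) = -334 - (-11 + 50) = -334 - 1*39 = -334 - 39 = -373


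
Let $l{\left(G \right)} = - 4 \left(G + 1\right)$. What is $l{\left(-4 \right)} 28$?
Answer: $336$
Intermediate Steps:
$l{\left(G \right)} = -4 - 4 G$ ($l{\left(G \right)} = - 4 \left(1 + G\right) = -4 - 4 G$)
$l{\left(-4 \right)} 28 = \left(-4 - -16\right) 28 = \left(-4 + 16\right) 28 = 12 \cdot 28 = 336$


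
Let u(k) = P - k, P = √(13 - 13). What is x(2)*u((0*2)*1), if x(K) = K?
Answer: 0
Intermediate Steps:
P = 0 (P = √0 = 0)
u(k) = -k (u(k) = 0 - k = -k)
x(2)*u((0*2)*1) = 2*(-0*2) = 2*(-0) = 2*(-1*0) = 2*0 = 0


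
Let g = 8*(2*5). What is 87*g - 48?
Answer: 6912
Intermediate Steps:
g = 80 (g = 8*10 = 80)
87*g - 48 = 87*80 - 48 = 6960 - 48 = 6912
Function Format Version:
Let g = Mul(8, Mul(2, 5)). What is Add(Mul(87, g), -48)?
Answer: 6912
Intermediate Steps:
g = 80 (g = Mul(8, 10) = 80)
Add(Mul(87, g), -48) = Add(Mul(87, 80), -48) = Add(6960, -48) = 6912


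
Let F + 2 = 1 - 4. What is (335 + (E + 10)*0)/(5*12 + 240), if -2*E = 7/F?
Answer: 67/60 ≈ 1.1167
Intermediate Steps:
F = -5 (F = -2 + (1 - 4) = -2 - 3 = -5)
E = 7/10 (E = -7/(2*(-5)) = -7*(-1)/(2*5) = -1/2*(-7/5) = 7/10 ≈ 0.70000)
(335 + (E + 10)*0)/(5*12 + 240) = (335 + (7/10 + 10)*0)/(5*12 + 240) = (335 + (107/10)*0)/(60 + 240) = (335 + 0)/300 = 335*(1/300) = 67/60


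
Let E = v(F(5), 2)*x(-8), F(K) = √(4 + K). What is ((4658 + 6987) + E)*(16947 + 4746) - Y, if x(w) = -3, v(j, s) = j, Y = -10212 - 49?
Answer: 252430009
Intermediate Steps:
Y = -10261
E = -9 (E = √(4 + 5)*(-3) = √9*(-3) = 3*(-3) = -9)
((4658 + 6987) + E)*(16947 + 4746) - Y = ((4658 + 6987) - 9)*(16947 + 4746) - 1*(-10261) = (11645 - 9)*21693 + 10261 = 11636*21693 + 10261 = 252419748 + 10261 = 252430009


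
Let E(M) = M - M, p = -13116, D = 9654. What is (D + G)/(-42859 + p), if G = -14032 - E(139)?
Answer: 4378/55975 ≈ 0.078213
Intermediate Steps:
E(M) = 0
G = -14032 (G = -14032 - 1*0 = -14032 + 0 = -14032)
(D + G)/(-42859 + p) = (9654 - 14032)/(-42859 - 13116) = -4378/(-55975) = -4378*(-1/55975) = 4378/55975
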